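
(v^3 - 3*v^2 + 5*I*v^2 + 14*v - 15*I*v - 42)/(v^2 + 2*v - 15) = (v^2 + 5*I*v + 14)/(v + 5)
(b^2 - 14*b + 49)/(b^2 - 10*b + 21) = (b - 7)/(b - 3)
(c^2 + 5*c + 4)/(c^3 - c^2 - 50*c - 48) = (c + 4)/(c^2 - 2*c - 48)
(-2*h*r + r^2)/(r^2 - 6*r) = (-2*h + r)/(r - 6)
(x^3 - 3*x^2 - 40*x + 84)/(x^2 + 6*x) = x - 9 + 14/x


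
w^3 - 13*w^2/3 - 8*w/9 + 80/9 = (w - 4)*(w - 5/3)*(w + 4/3)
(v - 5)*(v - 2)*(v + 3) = v^3 - 4*v^2 - 11*v + 30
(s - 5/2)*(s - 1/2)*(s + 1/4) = s^3 - 11*s^2/4 + s/2 + 5/16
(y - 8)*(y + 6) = y^2 - 2*y - 48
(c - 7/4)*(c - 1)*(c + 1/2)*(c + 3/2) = c^4 - 3*c^3/4 - 3*c^2 + 23*c/16 + 21/16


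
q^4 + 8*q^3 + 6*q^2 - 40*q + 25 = (q - 1)^2*(q + 5)^2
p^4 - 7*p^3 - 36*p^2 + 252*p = p*(p - 7)*(p - 6)*(p + 6)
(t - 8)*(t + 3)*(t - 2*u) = t^3 - 2*t^2*u - 5*t^2 + 10*t*u - 24*t + 48*u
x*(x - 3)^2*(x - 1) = x^4 - 7*x^3 + 15*x^2 - 9*x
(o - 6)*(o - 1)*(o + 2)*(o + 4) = o^4 - o^3 - 28*o^2 - 20*o + 48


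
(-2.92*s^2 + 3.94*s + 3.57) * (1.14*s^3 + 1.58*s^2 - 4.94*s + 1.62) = -3.3288*s^5 - 0.122000000000001*s^4 + 24.7198*s^3 - 18.5534*s^2 - 11.253*s + 5.7834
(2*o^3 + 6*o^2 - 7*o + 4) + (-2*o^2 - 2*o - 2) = 2*o^3 + 4*o^2 - 9*o + 2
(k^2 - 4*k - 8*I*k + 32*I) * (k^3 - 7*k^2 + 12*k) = k^5 - 11*k^4 - 8*I*k^4 + 40*k^3 + 88*I*k^3 - 48*k^2 - 320*I*k^2 + 384*I*k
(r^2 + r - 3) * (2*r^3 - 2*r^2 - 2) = 2*r^5 - 8*r^3 + 4*r^2 - 2*r + 6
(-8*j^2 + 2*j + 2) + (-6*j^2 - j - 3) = -14*j^2 + j - 1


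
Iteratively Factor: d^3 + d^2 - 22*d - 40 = (d + 2)*(d^2 - d - 20) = (d - 5)*(d + 2)*(d + 4)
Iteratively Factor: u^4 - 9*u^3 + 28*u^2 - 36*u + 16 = (u - 2)*(u^3 - 7*u^2 + 14*u - 8) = (u - 2)^2*(u^2 - 5*u + 4) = (u - 2)^2*(u - 1)*(u - 4)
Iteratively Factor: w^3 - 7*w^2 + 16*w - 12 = (w - 2)*(w^2 - 5*w + 6) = (w - 3)*(w - 2)*(w - 2)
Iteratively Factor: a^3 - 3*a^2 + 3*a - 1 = (a - 1)*(a^2 - 2*a + 1) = (a - 1)^2*(a - 1)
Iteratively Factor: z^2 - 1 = (z + 1)*(z - 1)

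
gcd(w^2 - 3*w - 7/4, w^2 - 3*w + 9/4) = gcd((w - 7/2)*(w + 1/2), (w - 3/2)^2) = 1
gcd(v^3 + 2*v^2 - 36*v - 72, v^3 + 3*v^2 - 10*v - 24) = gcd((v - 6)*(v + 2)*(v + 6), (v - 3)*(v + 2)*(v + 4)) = v + 2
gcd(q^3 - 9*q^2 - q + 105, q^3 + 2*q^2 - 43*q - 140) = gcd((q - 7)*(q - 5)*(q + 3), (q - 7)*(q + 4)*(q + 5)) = q - 7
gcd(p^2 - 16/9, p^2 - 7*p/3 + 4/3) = p - 4/3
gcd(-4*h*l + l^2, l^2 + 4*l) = l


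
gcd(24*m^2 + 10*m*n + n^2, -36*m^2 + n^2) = 6*m + n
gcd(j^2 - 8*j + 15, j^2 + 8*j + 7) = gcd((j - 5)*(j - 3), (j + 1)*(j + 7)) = 1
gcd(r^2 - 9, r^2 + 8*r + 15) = r + 3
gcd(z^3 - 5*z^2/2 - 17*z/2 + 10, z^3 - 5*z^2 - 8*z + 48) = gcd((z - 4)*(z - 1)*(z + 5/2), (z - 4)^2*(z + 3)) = z - 4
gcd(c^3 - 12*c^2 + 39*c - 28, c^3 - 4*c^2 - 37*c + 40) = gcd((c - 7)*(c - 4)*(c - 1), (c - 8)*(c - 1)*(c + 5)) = c - 1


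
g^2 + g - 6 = (g - 2)*(g + 3)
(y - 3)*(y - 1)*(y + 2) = y^3 - 2*y^2 - 5*y + 6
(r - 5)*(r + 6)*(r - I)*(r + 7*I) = r^4 + r^3 + 6*I*r^3 - 23*r^2 + 6*I*r^2 + 7*r - 180*I*r - 210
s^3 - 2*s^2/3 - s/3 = s*(s - 1)*(s + 1/3)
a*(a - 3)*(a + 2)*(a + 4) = a^4 + 3*a^3 - 10*a^2 - 24*a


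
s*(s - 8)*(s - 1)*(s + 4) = s^4 - 5*s^3 - 28*s^2 + 32*s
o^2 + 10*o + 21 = (o + 3)*(o + 7)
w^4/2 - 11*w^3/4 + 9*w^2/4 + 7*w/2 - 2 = (w/2 + 1/2)*(w - 4)*(w - 2)*(w - 1/2)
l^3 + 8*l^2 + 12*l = l*(l + 2)*(l + 6)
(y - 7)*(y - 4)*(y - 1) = y^3 - 12*y^2 + 39*y - 28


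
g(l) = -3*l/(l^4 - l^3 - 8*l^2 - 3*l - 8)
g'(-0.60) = 0.23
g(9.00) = -0.00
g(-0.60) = -0.21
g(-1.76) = -0.42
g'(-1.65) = 0.31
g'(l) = -3*l*(-4*l^3 + 3*l^2 + 16*l + 3)/(l^4 - l^3 - 8*l^2 - 3*l - 8)^2 - 3/(l^4 - l^3 - 8*l^2 - 3*l - 8)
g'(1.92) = 0.01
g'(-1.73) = 0.40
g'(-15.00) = 0.00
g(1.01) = 0.16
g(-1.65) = -0.38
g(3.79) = -0.65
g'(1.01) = 0.01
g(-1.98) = -0.58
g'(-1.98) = 1.08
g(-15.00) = 0.00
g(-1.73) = -0.41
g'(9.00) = 0.00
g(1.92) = 0.16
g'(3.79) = 3.90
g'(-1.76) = 0.44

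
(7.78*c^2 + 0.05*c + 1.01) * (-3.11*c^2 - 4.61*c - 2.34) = -24.1958*c^4 - 36.0213*c^3 - 21.5768*c^2 - 4.7731*c - 2.3634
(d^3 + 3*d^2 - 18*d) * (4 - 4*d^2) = -4*d^5 - 12*d^4 + 76*d^3 + 12*d^2 - 72*d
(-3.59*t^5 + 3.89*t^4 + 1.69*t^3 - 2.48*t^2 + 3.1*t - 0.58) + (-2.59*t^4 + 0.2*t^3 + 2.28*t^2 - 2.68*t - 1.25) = -3.59*t^5 + 1.3*t^4 + 1.89*t^3 - 0.2*t^2 + 0.42*t - 1.83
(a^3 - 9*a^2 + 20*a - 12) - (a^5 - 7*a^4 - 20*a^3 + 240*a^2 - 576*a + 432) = -a^5 + 7*a^4 + 21*a^3 - 249*a^2 + 596*a - 444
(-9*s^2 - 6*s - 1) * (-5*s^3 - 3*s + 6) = 45*s^5 + 30*s^4 + 32*s^3 - 36*s^2 - 33*s - 6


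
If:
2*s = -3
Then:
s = -3/2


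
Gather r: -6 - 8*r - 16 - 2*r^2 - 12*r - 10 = -2*r^2 - 20*r - 32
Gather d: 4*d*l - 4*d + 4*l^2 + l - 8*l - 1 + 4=d*(4*l - 4) + 4*l^2 - 7*l + 3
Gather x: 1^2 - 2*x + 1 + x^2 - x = x^2 - 3*x + 2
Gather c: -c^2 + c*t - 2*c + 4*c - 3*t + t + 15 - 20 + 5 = -c^2 + c*(t + 2) - 2*t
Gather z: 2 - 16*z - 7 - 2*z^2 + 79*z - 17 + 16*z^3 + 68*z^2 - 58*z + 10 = 16*z^3 + 66*z^2 + 5*z - 12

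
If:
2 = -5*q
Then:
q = -2/5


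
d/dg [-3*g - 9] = -3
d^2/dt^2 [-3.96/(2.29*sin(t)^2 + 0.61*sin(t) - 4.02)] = (83.066544*sin(t)^4 + 16.595172*sin(t)^3 + 22.693572*sin(t)^2 - 23.479632*sin(t) - 75.856968)/(2.29*sin(t)^2 + 0.61*sin(t) - 4.02)^3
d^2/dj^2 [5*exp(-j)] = 5*exp(-j)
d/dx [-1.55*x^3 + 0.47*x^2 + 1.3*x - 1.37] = -4.65*x^2 + 0.94*x + 1.3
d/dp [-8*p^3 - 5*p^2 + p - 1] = -24*p^2 - 10*p + 1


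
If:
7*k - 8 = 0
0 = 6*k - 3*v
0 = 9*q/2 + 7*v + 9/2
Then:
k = 8/7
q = -41/9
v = 16/7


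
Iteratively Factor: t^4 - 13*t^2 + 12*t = (t - 3)*(t^3 + 3*t^2 - 4*t) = (t - 3)*(t + 4)*(t^2 - t) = t*(t - 3)*(t + 4)*(t - 1)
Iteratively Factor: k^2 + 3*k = (k)*(k + 3)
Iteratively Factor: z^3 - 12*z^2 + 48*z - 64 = (z - 4)*(z^2 - 8*z + 16) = (z - 4)^2*(z - 4)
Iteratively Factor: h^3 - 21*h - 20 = (h + 1)*(h^2 - h - 20) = (h - 5)*(h + 1)*(h + 4)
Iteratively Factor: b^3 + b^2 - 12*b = (b - 3)*(b^2 + 4*b) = b*(b - 3)*(b + 4)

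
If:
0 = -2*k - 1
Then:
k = -1/2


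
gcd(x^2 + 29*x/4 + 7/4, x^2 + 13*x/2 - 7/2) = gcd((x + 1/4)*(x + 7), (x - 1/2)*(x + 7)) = x + 7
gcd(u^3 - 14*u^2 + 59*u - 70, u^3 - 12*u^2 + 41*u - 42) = u^2 - 9*u + 14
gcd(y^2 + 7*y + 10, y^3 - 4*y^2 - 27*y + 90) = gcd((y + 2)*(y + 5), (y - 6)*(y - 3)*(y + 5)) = y + 5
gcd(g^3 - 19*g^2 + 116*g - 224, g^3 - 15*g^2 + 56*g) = g^2 - 15*g + 56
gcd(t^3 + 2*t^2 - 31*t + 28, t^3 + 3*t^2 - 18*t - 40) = t - 4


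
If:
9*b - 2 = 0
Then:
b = 2/9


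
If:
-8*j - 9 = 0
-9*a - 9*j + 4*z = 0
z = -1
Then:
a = 49/72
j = -9/8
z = -1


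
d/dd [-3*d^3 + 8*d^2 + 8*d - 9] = -9*d^2 + 16*d + 8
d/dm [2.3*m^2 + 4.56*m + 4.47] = 4.6*m + 4.56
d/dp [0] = 0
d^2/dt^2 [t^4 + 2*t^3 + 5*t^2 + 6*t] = 12*t^2 + 12*t + 10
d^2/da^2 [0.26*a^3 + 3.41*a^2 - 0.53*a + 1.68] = 1.56*a + 6.82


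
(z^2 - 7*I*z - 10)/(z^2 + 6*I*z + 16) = (z - 5*I)/(z + 8*I)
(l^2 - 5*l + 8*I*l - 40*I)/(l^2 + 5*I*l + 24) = (l - 5)/(l - 3*I)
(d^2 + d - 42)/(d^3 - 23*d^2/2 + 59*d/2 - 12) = 2*(d^2 + d - 42)/(2*d^3 - 23*d^2 + 59*d - 24)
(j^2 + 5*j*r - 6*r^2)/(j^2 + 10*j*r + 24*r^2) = (j - r)/(j + 4*r)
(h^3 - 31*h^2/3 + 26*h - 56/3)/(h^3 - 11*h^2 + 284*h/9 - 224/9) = 3*(h - 2)/(3*h - 8)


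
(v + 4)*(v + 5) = v^2 + 9*v + 20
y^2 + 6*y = y*(y + 6)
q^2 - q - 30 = (q - 6)*(q + 5)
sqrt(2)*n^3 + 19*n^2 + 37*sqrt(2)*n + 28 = (n + 2*sqrt(2))*(n + 7*sqrt(2))*(sqrt(2)*n + 1)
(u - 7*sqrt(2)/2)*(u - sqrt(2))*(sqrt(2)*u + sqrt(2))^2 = 2*u^4 - 9*sqrt(2)*u^3 + 4*u^3 - 18*sqrt(2)*u^2 + 16*u^2 - 9*sqrt(2)*u + 28*u + 14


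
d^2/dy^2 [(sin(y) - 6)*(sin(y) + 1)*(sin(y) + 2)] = -9*sin(y)^3 + 12*sin(y)^2 + 22*sin(y) - 6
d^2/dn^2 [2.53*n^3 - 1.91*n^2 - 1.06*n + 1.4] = 15.18*n - 3.82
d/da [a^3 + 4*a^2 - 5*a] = 3*a^2 + 8*a - 5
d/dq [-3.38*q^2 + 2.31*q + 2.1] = 2.31 - 6.76*q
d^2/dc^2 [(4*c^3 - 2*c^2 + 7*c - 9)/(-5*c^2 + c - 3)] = 2*(-109*c^3 + 621*c^2 + 72*c - 129)/(125*c^6 - 75*c^5 + 240*c^4 - 91*c^3 + 144*c^2 - 27*c + 27)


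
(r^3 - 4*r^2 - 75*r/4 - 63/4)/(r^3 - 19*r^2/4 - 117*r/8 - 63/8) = 2*(2*r + 3)/(4*r + 3)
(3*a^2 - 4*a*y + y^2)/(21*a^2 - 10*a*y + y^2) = (-a + y)/(-7*a + y)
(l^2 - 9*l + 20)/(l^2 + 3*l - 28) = (l - 5)/(l + 7)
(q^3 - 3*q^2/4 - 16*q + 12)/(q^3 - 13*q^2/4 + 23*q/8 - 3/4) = 2*(q^2 - 16)/(2*q^2 - 5*q + 2)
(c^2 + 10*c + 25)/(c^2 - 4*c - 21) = (c^2 + 10*c + 25)/(c^2 - 4*c - 21)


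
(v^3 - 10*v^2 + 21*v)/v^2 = v - 10 + 21/v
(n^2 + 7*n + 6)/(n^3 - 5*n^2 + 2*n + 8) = (n + 6)/(n^2 - 6*n + 8)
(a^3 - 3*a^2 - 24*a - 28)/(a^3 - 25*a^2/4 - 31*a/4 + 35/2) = 4*(a + 2)/(4*a - 5)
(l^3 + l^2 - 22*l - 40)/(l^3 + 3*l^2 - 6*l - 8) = (l^2 - 3*l - 10)/(l^2 - l - 2)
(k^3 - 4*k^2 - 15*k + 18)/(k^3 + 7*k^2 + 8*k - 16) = (k^2 - 3*k - 18)/(k^2 + 8*k + 16)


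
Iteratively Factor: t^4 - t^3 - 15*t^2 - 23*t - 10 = (t + 1)*(t^3 - 2*t^2 - 13*t - 10) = (t + 1)*(t + 2)*(t^2 - 4*t - 5) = (t - 5)*(t + 1)*(t + 2)*(t + 1)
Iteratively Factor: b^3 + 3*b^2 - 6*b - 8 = (b + 1)*(b^2 + 2*b - 8) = (b + 1)*(b + 4)*(b - 2)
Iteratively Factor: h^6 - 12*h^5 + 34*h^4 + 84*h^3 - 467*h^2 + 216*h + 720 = (h - 4)*(h^5 - 8*h^4 + 2*h^3 + 92*h^2 - 99*h - 180) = (h - 4)^2*(h^4 - 4*h^3 - 14*h^2 + 36*h + 45) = (h - 4)^2*(h - 3)*(h^3 - h^2 - 17*h - 15) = (h - 4)^2*(h - 3)*(h + 1)*(h^2 - 2*h - 15) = (h - 4)^2*(h - 3)*(h + 1)*(h + 3)*(h - 5)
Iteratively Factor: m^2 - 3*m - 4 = (m - 4)*(m + 1)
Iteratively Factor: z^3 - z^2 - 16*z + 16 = (z - 4)*(z^2 + 3*z - 4) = (z - 4)*(z + 4)*(z - 1)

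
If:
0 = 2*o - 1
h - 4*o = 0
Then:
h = 2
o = 1/2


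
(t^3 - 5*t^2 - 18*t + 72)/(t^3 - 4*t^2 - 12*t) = (t^2 + t - 12)/(t*(t + 2))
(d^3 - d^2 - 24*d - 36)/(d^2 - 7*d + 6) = (d^2 + 5*d + 6)/(d - 1)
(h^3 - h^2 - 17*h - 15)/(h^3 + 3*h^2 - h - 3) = (h - 5)/(h - 1)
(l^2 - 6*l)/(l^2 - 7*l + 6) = l/(l - 1)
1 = 1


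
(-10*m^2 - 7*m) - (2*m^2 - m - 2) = -12*m^2 - 6*m + 2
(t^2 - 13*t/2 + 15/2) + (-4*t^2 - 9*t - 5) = -3*t^2 - 31*t/2 + 5/2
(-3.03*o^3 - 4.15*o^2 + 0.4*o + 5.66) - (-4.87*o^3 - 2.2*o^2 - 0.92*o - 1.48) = 1.84*o^3 - 1.95*o^2 + 1.32*o + 7.14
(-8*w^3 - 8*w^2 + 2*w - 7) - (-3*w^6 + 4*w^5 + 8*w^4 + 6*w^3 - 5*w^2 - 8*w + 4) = 3*w^6 - 4*w^5 - 8*w^4 - 14*w^3 - 3*w^2 + 10*w - 11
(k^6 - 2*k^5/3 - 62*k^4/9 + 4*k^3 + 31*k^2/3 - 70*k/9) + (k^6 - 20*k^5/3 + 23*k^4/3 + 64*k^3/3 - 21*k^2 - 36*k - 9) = 2*k^6 - 22*k^5/3 + 7*k^4/9 + 76*k^3/3 - 32*k^2/3 - 394*k/9 - 9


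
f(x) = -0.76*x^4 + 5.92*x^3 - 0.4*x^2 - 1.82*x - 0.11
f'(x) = -3.04*x^3 + 17.76*x^2 - 0.8*x - 1.82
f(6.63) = 227.05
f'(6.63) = -112.41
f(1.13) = 4.63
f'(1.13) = 15.57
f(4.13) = 181.47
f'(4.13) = 83.65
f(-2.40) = -105.10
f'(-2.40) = 144.42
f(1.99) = 29.42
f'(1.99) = 42.96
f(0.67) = 0.12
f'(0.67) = 4.70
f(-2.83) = -181.09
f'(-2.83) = 211.58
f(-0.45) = 0.06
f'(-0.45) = 2.41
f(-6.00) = -2267.27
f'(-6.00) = 1298.98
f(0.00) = -0.11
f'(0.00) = -1.82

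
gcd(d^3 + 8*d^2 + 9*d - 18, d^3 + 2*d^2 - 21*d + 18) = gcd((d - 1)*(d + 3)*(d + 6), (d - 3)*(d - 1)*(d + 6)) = d^2 + 5*d - 6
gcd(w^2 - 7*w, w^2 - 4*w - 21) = w - 7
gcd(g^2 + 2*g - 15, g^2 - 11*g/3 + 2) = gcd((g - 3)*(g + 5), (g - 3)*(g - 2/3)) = g - 3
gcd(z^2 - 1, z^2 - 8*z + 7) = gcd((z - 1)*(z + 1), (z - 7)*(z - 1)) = z - 1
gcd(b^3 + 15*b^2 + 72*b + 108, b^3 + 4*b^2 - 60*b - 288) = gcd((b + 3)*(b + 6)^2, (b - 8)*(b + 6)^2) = b^2 + 12*b + 36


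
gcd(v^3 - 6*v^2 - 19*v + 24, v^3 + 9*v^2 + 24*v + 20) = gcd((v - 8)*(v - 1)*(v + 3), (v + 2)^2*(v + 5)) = 1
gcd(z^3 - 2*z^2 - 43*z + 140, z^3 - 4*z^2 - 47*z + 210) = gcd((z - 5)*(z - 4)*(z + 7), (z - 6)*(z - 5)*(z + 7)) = z^2 + 2*z - 35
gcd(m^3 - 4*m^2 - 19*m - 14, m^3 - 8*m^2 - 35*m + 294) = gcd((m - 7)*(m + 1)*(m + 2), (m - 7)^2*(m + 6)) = m - 7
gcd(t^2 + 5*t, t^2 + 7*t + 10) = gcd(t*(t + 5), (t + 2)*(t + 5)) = t + 5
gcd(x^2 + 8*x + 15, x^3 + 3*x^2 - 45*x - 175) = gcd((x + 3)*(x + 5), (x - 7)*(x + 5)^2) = x + 5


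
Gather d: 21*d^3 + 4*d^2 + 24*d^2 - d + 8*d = 21*d^3 + 28*d^2 + 7*d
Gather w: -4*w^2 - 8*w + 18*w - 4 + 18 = -4*w^2 + 10*w + 14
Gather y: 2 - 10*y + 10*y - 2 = 0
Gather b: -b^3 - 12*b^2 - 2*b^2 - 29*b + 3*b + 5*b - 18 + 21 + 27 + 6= -b^3 - 14*b^2 - 21*b + 36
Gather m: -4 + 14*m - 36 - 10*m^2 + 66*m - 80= -10*m^2 + 80*m - 120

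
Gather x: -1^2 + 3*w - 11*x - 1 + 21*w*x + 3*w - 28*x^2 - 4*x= 6*w - 28*x^2 + x*(21*w - 15) - 2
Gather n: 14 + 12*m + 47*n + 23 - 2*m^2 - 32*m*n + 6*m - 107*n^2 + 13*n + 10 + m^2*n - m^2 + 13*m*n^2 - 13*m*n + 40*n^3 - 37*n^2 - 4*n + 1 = -3*m^2 + 18*m + 40*n^3 + n^2*(13*m - 144) + n*(m^2 - 45*m + 56) + 48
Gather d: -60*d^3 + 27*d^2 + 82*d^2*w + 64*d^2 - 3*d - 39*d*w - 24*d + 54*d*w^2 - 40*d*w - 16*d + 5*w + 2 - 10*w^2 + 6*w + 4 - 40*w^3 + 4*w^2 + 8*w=-60*d^3 + d^2*(82*w + 91) + d*(54*w^2 - 79*w - 43) - 40*w^3 - 6*w^2 + 19*w + 6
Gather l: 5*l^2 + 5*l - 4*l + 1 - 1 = 5*l^2 + l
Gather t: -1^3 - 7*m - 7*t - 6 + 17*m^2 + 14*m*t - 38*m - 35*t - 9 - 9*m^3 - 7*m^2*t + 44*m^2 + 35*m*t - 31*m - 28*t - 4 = -9*m^3 + 61*m^2 - 76*m + t*(-7*m^2 + 49*m - 70) - 20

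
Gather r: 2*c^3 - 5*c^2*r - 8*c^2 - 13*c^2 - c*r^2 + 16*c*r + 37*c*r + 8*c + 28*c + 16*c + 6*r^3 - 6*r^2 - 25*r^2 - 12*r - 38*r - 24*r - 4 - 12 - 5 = 2*c^3 - 21*c^2 + 52*c + 6*r^3 + r^2*(-c - 31) + r*(-5*c^2 + 53*c - 74) - 21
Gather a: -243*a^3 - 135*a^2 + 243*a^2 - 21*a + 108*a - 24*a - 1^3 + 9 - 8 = -243*a^3 + 108*a^2 + 63*a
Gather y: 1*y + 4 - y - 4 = 0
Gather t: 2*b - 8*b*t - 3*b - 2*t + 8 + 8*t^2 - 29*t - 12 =-b + 8*t^2 + t*(-8*b - 31) - 4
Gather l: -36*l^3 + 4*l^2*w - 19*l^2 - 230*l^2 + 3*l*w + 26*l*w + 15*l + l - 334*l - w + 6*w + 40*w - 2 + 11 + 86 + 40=-36*l^3 + l^2*(4*w - 249) + l*(29*w - 318) + 45*w + 135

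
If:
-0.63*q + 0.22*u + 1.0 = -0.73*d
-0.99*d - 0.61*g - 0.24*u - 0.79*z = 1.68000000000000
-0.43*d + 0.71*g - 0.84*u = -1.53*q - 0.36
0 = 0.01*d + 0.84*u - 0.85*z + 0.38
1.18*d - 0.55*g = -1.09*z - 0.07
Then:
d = -1.27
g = -1.48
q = 0.17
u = 0.13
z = 0.56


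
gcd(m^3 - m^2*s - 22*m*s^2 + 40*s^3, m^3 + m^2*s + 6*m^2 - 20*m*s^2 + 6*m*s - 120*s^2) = -m^2 - m*s + 20*s^2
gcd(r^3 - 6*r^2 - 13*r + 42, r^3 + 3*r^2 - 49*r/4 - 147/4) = r + 3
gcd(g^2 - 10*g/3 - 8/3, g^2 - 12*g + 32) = g - 4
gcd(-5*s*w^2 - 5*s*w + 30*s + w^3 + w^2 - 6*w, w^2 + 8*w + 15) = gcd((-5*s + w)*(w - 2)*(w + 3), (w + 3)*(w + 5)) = w + 3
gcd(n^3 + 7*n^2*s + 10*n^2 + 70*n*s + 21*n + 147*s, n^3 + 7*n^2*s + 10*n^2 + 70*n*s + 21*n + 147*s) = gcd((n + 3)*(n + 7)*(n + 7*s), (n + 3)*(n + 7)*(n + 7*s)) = n^3 + 7*n^2*s + 10*n^2 + 70*n*s + 21*n + 147*s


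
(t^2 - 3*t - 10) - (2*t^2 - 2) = -t^2 - 3*t - 8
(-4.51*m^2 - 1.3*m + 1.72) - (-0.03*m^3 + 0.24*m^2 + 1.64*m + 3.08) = 0.03*m^3 - 4.75*m^2 - 2.94*m - 1.36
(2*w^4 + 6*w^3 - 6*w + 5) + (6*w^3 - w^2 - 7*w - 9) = 2*w^4 + 12*w^3 - w^2 - 13*w - 4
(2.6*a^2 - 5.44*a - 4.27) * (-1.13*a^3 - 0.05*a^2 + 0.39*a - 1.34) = -2.938*a^5 + 6.0172*a^4 + 6.1111*a^3 - 5.3921*a^2 + 5.6243*a + 5.7218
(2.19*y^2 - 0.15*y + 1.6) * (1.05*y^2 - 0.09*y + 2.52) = 2.2995*y^4 - 0.3546*y^3 + 7.2123*y^2 - 0.522*y + 4.032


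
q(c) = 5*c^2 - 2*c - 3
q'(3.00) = 28.00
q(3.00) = 36.00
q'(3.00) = 28.00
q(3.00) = 36.00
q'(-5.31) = -55.10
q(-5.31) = 148.60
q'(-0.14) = -3.40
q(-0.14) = -2.62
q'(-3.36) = -35.60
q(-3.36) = 60.17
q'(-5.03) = -52.30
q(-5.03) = 133.56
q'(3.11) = 29.10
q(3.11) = 39.14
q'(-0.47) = -6.70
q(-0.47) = -0.96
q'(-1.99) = -21.90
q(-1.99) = 20.78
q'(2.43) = 22.30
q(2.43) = 21.66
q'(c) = 10*c - 2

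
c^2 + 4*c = c*(c + 4)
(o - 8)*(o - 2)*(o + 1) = o^3 - 9*o^2 + 6*o + 16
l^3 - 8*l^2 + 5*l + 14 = (l - 7)*(l - 2)*(l + 1)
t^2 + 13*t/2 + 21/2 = (t + 3)*(t + 7/2)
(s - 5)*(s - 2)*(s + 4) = s^3 - 3*s^2 - 18*s + 40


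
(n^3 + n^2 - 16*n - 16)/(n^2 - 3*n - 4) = n + 4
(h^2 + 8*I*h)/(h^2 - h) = (h + 8*I)/(h - 1)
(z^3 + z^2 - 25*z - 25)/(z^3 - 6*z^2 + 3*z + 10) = (z + 5)/(z - 2)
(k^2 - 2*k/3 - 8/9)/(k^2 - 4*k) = (9*k^2 - 6*k - 8)/(9*k*(k - 4))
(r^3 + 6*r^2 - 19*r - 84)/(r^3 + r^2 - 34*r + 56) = (r + 3)/(r - 2)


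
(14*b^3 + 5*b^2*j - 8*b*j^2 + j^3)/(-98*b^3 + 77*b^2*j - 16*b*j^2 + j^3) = (-b - j)/(7*b - j)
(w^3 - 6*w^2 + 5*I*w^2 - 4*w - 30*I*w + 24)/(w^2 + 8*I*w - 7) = (w^2 + w*(-6 + 4*I) - 24*I)/(w + 7*I)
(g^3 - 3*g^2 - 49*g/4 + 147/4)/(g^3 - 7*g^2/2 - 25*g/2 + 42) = (g - 7/2)/(g - 4)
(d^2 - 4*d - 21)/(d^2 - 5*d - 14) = (d + 3)/(d + 2)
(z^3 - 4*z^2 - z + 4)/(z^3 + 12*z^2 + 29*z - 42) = (z^2 - 3*z - 4)/(z^2 + 13*z + 42)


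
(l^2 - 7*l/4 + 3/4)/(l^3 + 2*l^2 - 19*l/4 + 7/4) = (4*l - 3)/(4*l^2 + 12*l - 7)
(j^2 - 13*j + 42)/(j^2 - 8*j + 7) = (j - 6)/(j - 1)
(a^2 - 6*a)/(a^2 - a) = (a - 6)/(a - 1)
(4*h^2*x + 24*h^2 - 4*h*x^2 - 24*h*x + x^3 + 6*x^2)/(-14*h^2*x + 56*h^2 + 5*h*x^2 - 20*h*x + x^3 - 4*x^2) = (-2*h*x - 12*h + x^2 + 6*x)/(7*h*x - 28*h + x^2 - 4*x)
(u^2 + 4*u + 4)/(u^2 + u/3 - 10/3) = 3*(u + 2)/(3*u - 5)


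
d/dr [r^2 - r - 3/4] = 2*r - 1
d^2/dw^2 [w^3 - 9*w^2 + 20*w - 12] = 6*w - 18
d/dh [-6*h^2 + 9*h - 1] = 9 - 12*h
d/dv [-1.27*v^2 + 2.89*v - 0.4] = 2.89 - 2.54*v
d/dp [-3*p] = -3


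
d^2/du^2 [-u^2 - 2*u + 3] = -2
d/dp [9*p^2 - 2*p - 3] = 18*p - 2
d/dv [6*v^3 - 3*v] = 18*v^2 - 3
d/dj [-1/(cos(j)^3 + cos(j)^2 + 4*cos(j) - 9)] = (3*sin(j)^2 - 2*cos(j) - 7)*sin(j)/(cos(j)^3 + cos(j)^2 + 4*cos(j) - 9)^2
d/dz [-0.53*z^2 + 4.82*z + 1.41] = 4.82 - 1.06*z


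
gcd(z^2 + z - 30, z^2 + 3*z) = 1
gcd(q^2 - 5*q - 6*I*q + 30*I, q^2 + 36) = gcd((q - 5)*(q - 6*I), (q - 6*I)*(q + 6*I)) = q - 6*I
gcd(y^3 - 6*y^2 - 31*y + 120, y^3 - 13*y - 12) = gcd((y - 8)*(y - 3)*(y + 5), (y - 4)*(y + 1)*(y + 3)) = 1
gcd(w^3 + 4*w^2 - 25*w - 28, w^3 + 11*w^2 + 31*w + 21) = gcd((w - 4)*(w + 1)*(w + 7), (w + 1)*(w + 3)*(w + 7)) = w^2 + 8*w + 7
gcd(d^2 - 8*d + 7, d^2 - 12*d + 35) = d - 7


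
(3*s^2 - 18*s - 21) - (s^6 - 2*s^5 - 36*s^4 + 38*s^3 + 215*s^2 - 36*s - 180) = -s^6 + 2*s^5 + 36*s^4 - 38*s^3 - 212*s^2 + 18*s + 159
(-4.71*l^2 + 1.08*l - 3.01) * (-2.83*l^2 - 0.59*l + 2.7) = 13.3293*l^4 - 0.277500000000001*l^3 - 4.8359*l^2 + 4.6919*l - 8.127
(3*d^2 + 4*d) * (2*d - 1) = 6*d^3 + 5*d^2 - 4*d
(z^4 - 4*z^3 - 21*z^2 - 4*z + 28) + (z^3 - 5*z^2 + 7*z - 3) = z^4 - 3*z^3 - 26*z^2 + 3*z + 25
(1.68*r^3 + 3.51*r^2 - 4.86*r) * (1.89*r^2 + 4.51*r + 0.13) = 3.1752*r^5 + 14.2107*r^4 + 6.8631*r^3 - 21.4623*r^2 - 0.6318*r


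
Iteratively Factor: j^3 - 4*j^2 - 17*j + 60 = (j - 5)*(j^2 + j - 12) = (j - 5)*(j - 3)*(j + 4)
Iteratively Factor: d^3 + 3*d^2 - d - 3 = (d + 3)*(d^2 - 1) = (d - 1)*(d + 3)*(d + 1)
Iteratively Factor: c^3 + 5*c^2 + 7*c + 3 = (c + 1)*(c^2 + 4*c + 3) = (c + 1)^2*(c + 3)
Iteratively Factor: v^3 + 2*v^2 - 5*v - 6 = (v + 1)*(v^2 + v - 6) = (v - 2)*(v + 1)*(v + 3)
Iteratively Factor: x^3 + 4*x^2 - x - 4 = (x - 1)*(x^2 + 5*x + 4) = (x - 1)*(x + 1)*(x + 4)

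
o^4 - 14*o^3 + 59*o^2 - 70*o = o*(o - 7)*(o - 5)*(o - 2)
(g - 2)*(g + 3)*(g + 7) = g^3 + 8*g^2 + g - 42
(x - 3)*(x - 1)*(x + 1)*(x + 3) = x^4 - 10*x^2 + 9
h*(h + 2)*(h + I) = h^3 + 2*h^2 + I*h^2 + 2*I*h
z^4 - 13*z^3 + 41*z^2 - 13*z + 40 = (z - 8)*(z - 5)*(z - I)*(z + I)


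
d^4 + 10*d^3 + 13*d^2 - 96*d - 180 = (d - 3)*(d + 2)*(d + 5)*(d + 6)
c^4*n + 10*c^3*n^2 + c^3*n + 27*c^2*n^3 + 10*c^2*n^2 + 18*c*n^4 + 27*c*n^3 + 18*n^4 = (c + n)*(c + 3*n)*(c + 6*n)*(c*n + n)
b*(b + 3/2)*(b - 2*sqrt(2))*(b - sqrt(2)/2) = b^4 - 5*sqrt(2)*b^3/2 + 3*b^3/2 - 15*sqrt(2)*b^2/4 + 2*b^2 + 3*b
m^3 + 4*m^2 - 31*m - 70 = (m - 5)*(m + 2)*(m + 7)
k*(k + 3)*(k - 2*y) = k^3 - 2*k^2*y + 3*k^2 - 6*k*y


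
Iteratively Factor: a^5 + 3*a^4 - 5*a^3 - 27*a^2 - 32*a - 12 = (a + 1)*(a^4 + 2*a^3 - 7*a^2 - 20*a - 12) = (a - 3)*(a + 1)*(a^3 + 5*a^2 + 8*a + 4) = (a - 3)*(a + 1)*(a + 2)*(a^2 + 3*a + 2) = (a - 3)*(a + 1)^2*(a + 2)*(a + 2)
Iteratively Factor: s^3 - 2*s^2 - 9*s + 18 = (s + 3)*(s^2 - 5*s + 6) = (s - 2)*(s + 3)*(s - 3)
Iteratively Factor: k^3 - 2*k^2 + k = (k - 1)*(k^2 - k) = k*(k - 1)*(k - 1)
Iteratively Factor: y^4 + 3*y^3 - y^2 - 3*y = (y + 1)*(y^3 + 2*y^2 - 3*y) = (y - 1)*(y + 1)*(y^2 + 3*y) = (y - 1)*(y + 1)*(y + 3)*(y)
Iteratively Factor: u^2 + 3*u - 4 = (u - 1)*(u + 4)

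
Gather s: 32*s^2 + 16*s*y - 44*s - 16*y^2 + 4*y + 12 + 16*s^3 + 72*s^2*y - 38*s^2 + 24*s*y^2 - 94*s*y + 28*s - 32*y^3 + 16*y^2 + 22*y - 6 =16*s^3 + s^2*(72*y - 6) + s*(24*y^2 - 78*y - 16) - 32*y^3 + 26*y + 6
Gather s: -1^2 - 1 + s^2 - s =s^2 - s - 2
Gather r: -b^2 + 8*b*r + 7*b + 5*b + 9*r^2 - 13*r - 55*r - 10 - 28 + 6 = -b^2 + 12*b + 9*r^2 + r*(8*b - 68) - 32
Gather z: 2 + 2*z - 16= 2*z - 14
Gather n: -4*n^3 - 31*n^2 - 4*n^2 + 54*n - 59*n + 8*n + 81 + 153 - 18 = -4*n^3 - 35*n^2 + 3*n + 216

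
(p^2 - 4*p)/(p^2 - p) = (p - 4)/(p - 1)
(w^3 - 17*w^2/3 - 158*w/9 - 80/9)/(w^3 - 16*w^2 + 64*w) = (9*w^2 + 21*w + 10)/(9*w*(w - 8))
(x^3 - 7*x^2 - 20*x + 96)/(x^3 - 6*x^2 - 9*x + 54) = (x^2 - 4*x - 32)/(x^2 - 3*x - 18)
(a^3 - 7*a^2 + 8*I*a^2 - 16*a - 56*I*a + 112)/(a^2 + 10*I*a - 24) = (a^2 + a*(-7 + 4*I) - 28*I)/(a + 6*I)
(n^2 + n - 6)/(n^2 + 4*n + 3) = (n - 2)/(n + 1)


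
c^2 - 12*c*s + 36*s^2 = (c - 6*s)^2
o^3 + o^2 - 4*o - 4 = (o - 2)*(o + 1)*(o + 2)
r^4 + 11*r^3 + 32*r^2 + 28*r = r*(r + 2)^2*(r + 7)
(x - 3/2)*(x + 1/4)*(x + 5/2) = x^3 + 5*x^2/4 - 7*x/2 - 15/16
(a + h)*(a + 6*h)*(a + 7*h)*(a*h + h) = a^4*h + 14*a^3*h^2 + a^3*h + 55*a^2*h^3 + 14*a^2*h^2 + 42*a*h^4 + 55*a*h^3 + 42*h^4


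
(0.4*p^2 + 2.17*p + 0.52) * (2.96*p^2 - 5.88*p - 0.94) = 1.184*p^4 + 4.0712*p^3 - 11.5964*p^2 - 5.0974*p - 0.4888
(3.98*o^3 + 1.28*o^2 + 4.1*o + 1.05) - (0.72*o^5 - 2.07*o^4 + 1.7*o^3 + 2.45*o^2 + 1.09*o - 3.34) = -0.72*o^5 + 2.07*o^4 + 2.28*o^3 - 1.17*o^2 + 3.01*o + 4.39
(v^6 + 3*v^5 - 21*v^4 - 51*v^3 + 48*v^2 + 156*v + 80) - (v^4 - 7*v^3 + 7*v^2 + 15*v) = v^6 + 3*v^5 - 22*v^4 - 44*v^3 + 41*v^2 + 141*v + 80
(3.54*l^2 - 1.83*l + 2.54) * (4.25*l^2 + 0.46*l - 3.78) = 15.045*l^4 - 6.1491*l^3 - 3.428*l^2 + 8.0858*l - 9.6012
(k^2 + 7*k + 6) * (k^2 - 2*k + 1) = k^4 + 5*k^3 - 7*k^2 - 5*k + 6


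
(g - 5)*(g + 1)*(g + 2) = g^3 - 2*g^2 - 13*g - 10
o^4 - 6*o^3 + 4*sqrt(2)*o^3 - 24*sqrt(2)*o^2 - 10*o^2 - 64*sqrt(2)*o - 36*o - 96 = (o - 8)*(o + 2)*(o + sqrt(2))*(o + 3*sqrt(2))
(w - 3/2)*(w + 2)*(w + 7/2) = w^3 + 4*w^2 - 5*w/4 - 21/2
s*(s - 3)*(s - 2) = s^3 - 5*s^2 + 6*s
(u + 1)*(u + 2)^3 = u^4 + 7*u^3 + 18*u^2 + 20*u + 8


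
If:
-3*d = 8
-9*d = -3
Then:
No Solution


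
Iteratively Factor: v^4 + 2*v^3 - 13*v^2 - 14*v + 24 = (v + 4)*(v^3 - 2*v^2 - 5*v + 6) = (v + 2)*(v + 4)*(v^2 - 4*v + 3) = (v - 3)*(v + 2)*(v + 4)*(v - 1)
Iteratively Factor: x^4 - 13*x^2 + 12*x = (x - 1)*(x^3 + x^2 - 12*x) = x*(x - 1)*(x^2 + x - 12) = x*(x - 1)*(x + 4)*(x - 3)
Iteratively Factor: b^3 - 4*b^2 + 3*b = (b - 3)*(b^2 - b) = b*(b - 3)*(b - 1)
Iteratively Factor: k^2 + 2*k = (k + 2)*(k)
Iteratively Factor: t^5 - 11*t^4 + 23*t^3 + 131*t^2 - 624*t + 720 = (t - 5)*(t^4 - 6*t^3 - 7*t^2 + 96*t - 144) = (t - 5)*(t + 4)*(t^3 - 10*t^2 + 33*t - 36) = (t - 5)*(t - 4)*(t + 4)*(t^2 - 6*t + 9) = (t - 5)*(t - 4)*(t - 3)*(t + 4)*(t - 3)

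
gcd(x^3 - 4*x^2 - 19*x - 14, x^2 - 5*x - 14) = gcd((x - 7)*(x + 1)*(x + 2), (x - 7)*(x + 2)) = x^2 - 5*x - 14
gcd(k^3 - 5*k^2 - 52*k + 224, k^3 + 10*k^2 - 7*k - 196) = k^2 + 3*k - 28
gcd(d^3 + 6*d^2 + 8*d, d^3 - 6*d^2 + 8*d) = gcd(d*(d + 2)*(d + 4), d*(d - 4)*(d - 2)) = d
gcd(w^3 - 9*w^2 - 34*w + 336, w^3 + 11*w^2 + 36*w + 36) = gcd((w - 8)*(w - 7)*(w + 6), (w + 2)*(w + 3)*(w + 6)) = w + 6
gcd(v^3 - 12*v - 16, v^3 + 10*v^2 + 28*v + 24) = v^2 + 4*v + 4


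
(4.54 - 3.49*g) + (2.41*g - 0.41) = 4.13 - 1.08*g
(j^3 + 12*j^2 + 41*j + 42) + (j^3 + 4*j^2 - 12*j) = 2*j^3 + 16*j^2 + 29*j + 42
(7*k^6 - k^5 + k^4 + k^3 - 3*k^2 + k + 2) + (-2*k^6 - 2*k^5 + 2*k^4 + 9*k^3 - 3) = 5*k^6 - 3*k^5 + 3*k^4 + 10*k^3 - 3*k^2 + k - 1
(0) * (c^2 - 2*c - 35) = 0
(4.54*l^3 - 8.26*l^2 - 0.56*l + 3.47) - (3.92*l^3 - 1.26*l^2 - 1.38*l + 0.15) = 0.62*l^3 - 7.0*l^2 + 0.82*l + 3.32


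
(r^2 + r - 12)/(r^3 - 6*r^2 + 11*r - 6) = (r + 4)/(r^2 - 3*r + 2)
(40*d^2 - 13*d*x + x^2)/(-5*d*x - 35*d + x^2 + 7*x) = (-8*d + x)/(x + 7)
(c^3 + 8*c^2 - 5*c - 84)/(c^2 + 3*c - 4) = (c^2 + 4*c - 21)/(c - 1)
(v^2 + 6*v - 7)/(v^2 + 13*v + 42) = (v - 1)/(v + 6)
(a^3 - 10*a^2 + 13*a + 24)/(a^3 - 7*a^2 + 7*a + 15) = (a - 8)/(a - 5)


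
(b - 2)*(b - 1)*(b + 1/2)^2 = b^4 - 2*b^3 - 3*b^2/4 + 5*b/4 + 1/2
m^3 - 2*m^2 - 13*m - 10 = (m - 5)*(m + 1)*(m + 2)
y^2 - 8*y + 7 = (y - 7)*(y - 1)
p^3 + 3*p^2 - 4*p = p*(p - 1)*(p + 4)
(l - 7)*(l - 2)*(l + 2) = l^3 - 7*l^2 - 4*l + 28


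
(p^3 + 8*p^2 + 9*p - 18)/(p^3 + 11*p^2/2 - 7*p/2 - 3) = 2*(p + 3)/(2*p + 1)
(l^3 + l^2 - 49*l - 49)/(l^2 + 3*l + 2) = (l^2 - 49)/(l + 2)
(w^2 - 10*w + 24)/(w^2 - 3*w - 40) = (-w^2 + 10*w - 24)/(-w^2 + 3*w + 40)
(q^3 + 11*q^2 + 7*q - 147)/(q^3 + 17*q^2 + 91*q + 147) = (q - 3)/(q + 3)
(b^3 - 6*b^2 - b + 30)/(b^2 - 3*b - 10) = b - 3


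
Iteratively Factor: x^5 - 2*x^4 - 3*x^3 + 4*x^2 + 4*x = (x)*(x^4 - 2*x^3 - 3*x^2 + 4*x + 4) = x*(x - 2)*(x^3 - 3*x - 2) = x*(x - 2)^2*(x^2 + 2*x + 1) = x*(x - 2)^2*(x + 1)*(x + 1)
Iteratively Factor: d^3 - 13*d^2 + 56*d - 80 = (d - 5)*(d^2 - 8*d + 16) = (d - 5)*(d - 4)*(d - 4)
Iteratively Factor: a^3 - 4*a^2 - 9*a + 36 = (a + 3)*(a^2 - 7*a + 12) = (a - 3)*(a + 3)*(a - 4)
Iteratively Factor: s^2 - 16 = (s + 4)*(s - 4)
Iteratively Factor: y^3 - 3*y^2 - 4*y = (y)*(y^2 - 3*y - 4) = y*(y + 1)*(y - 4)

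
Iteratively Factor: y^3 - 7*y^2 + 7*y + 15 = (y - 3)*(y^2 - 4*y - 5) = (y - 3)*(y + 1)*(y - 5)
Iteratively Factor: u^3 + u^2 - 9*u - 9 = (u + 1)*(u^2 - 9) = (u + 1)*(u + 3)*(u - 3)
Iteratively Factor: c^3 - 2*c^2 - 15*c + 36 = (c - 3)*(c^2 + c - 12) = (c - 3)^2*(c + 4)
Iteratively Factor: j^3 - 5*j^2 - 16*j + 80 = (j + 4)*(j^2 - 9*j + 20) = (j - 4)*(j + 4)*(j - 5)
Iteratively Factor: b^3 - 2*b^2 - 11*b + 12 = (b + 3)*(b^2 - 5*b + 4) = (b - 1)*(b + 3)*(b - 4)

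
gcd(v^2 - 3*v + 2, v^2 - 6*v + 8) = v - 2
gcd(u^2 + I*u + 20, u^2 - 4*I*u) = u - 4*I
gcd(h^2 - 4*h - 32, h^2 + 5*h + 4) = h + 4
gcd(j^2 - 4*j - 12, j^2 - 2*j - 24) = j - 6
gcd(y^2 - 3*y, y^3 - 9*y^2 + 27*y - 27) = y - 3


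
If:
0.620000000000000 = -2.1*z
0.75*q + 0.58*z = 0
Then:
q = 0.23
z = -0.30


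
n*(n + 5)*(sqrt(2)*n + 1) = sqrt(2)*n^3 + n^2 + 5*sqrt(2)*n^2 + 5*n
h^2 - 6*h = h*(h - 6)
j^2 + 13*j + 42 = (j + 6)*(j + 7)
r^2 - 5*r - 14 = (r - 7)*(r + 2)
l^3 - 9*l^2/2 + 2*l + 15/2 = (l - 3)*(l - 5/2)*(l + 1)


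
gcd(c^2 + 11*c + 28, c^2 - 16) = c + 4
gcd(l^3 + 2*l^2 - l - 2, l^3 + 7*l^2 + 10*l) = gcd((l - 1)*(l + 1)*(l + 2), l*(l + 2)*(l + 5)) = l + 2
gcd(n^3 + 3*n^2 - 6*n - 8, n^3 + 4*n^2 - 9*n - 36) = n + 4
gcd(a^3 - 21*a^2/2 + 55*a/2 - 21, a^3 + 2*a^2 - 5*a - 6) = a - 2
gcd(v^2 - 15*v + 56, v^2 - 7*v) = v - 7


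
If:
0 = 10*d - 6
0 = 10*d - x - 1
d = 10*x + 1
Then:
No Solution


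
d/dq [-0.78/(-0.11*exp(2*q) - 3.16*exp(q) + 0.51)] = (-0.1716*exp(q) - 2.4648)*exp(q)/(0.11*exp(2*q) + 3.16*exp(q) - 0.51)^2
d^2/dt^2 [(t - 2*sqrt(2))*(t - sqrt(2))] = 2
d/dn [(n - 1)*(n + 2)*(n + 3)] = 3*n^2 + 8*n + 1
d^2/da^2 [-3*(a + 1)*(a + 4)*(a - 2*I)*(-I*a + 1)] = 36*I*a^2 + a*(18 + 90*I) + 30 + 36*I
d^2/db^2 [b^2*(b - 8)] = 6*b - 16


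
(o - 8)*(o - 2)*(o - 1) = o^3 - 11*o^2 + 26*o - 16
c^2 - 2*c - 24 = (c - 6)*(c + 4)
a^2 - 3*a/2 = a*(a - 3/2)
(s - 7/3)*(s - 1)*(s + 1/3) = s^3 - 3*s^2 + 11*s/9 + 7/9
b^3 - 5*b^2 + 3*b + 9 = (b - 3)^2*(b + 1)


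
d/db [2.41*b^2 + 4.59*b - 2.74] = 4.82*b + 4.59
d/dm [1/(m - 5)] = -1/(m - 5)^2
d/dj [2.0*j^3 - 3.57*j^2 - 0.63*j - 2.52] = 6.0*j^2 - 7.14*j - 0.63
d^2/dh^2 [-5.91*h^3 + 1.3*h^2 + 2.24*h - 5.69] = 2.6 - 35.46*h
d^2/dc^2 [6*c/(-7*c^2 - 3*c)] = -588/(343*c^3 + 441*c^2 + 189*c + 27)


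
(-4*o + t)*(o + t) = -4*o^2 - 3*o*t + t^2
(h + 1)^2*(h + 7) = h^3 + 9*h^2 + 15*h + 7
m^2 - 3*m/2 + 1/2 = (m - 1)*(m - 1/2)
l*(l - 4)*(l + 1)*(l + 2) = l^4 - l^3 - 10*l^2 - 8*l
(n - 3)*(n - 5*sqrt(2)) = n^2 - 5*sqrt(2)*n - 3*n + 15*sqrt(2)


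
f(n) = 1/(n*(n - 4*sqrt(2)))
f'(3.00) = -0.00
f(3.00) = -0.13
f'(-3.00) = 0.02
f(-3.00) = 0.04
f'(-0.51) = 0.68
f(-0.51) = 0.32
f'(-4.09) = 0.01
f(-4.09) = 0.03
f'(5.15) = -0.68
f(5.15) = -0.38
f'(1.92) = 0.04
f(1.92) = -0.14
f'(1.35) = 0.09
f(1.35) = -0.17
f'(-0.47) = 0.80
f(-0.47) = 0.35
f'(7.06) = -0.09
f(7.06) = 0.10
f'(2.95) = 0.00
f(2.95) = -0.13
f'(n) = -1/(n*(n - 4*sqrt(2))^2) - 1/(n^2*(n - 4*sqrt(2)))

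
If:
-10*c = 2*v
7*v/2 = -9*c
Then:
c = 0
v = 0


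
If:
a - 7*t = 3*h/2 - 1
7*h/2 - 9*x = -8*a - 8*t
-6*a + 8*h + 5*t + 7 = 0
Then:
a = 873*x/1019 + 82/1019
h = 666*x/1019 - 1072/1019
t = 387/1019 - 18*x/1019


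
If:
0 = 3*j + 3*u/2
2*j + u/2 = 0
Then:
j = 0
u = 0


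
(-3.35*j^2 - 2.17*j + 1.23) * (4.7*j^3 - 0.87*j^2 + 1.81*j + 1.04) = -15.745*j^5 - 7.2845*j^4 + 1.6054*j^3 - 8.4818*j^2 - 0.0305*j + 1.2792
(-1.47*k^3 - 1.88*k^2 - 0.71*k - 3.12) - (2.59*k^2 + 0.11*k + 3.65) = -1.47*k^3 - 4.47*k^2 - 0.82*k - 6.77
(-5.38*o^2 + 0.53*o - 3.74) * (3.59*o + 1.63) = -19.3142*o^3 - 6.8667*o^2 - 12.5627*o - 6.0962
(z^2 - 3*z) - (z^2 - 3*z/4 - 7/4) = 7/4 - 9*z/4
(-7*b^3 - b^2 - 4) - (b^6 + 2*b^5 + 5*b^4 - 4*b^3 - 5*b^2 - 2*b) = -b^6 - 2*b^5 - 5*b^4 - 3*b^3 + 4*b^2 + 2*b - 4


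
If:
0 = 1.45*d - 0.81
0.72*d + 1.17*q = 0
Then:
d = 0.56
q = -0.34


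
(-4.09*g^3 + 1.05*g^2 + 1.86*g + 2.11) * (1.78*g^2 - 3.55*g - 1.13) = -7.2802*g^5 + 16.3885*g^4 + 4.205*g^3 - 4.0337*g^2 - 9.5923*g - 2.3843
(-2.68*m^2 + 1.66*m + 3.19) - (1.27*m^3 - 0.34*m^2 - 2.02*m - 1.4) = -1.27*m^3 - 2.34*m^2 + 3.68*m + 4.59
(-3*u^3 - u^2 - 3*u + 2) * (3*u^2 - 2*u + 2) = -9*u^5 + 3*u^4 - 13*u^3 + 10*u^2 - 10*u + 4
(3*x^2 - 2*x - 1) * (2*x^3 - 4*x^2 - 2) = 6*x^5 - 16*x^4 + 6*x^3 - 2*x^2 + 4*x + 2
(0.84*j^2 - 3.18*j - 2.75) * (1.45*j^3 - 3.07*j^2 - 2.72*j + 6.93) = 1.218*j^5 - 7.1898*j^4 + 3.4903*j^3 + 22.9133*j^2 - 14.5574*j - 19.0575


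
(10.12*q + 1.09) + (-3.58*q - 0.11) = 6.54*q + 0.98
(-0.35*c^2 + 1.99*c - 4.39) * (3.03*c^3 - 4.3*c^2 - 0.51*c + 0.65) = -1.0605*c^5 + 7.5347*c^4 - 21.6802*c^3 + 17.6346*c^2 + 3.5324*c - 2.8535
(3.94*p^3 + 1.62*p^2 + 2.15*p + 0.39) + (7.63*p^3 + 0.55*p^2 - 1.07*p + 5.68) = 11.57*p^3 + 2.17*p^2 + 1.08*p + 6.07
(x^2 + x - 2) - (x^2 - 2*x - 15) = 3*x + 13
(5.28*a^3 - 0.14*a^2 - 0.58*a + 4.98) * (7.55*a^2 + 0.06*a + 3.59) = 39.864*a^5 - 0.7402*a^4 + 14.5678*a^3 + 37.0616*a^2 - 1.7834*a + 17.8782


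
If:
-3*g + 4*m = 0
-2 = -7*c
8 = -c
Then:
No Solution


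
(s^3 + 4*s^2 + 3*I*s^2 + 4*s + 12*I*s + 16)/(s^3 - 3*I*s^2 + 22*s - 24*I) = (s + 4)/(s - 6*I)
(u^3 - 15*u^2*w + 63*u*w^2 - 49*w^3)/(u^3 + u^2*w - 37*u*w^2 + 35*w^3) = (u^2 - 14*u*w + 49*w^2)/(u^2 + 2*u*w - 35*w^2)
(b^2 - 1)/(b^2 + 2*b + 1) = (b - 1)/(b + 1)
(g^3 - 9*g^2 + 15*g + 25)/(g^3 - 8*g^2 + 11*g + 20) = (g - 5)/(g - 4)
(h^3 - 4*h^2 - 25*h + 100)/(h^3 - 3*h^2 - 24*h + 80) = (h - 5)/(h - 4)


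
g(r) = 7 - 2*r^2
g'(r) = -4*r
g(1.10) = 4.58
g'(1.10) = -4.40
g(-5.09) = -44.82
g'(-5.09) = 20.36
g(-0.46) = 6.58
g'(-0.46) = 1.84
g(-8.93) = -152.49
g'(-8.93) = 35.72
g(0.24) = 6.88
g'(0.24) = -0.96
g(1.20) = 4.12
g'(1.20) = -4.80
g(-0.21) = 6.91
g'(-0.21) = 0.84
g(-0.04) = 7.00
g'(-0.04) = 0.16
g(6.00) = -65.00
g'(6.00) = -24.00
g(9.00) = -155.00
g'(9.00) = -36.00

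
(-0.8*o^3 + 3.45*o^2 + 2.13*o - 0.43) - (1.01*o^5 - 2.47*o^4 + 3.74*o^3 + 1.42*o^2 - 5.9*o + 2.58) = -1.01*o^5 + 2.47*o^4 - 4.54*o^3 + 2.03*o^2 + 8.03*o - 3.01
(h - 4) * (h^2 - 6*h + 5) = h^3 - 10*h^2 + 29*h - 20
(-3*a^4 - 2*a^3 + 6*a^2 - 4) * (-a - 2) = 3*a^5 + 8*a^4 - 2*a^3 - 12*a^2 + 4*a + 8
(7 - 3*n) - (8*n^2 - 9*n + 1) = -8*n^2 + 6*n + 6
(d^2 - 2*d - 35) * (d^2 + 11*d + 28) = d^4 + 9*d^3 - 29*d^2 - 441*d - 980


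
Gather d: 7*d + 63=7*d + 63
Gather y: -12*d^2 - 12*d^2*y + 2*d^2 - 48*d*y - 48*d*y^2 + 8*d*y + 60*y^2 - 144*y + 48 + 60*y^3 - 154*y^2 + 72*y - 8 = -10*d^2 + 60*y^3 + y^2*(-48*d - 94) + y*(-12*d^2 - 40*d - 72) + 40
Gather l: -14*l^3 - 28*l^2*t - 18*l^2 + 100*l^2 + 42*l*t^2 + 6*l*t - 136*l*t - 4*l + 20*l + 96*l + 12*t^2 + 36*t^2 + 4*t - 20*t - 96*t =-14*l^3 + l^2*(82 - 28*t) + l*(42*t^2 - 130*t + 112) + 48*t^2 - 112*t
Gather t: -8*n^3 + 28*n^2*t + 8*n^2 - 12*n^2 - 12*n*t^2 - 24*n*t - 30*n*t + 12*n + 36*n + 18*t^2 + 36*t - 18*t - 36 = -8*n^3 - 4*n^2 + 48*n + t^2*(18 - 12*n) + t*(28*n^2 - 54*n + 18) - 36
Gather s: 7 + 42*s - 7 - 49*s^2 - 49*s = -49*s^2 - 7*s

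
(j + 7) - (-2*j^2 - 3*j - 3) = 2*j^2 + 4*j + 10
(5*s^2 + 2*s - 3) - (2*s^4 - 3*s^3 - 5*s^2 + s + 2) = -2*s^4 + 3*s^3 + 10*s^2 + s - 5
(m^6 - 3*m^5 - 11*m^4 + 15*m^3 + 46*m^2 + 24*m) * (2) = 2*m^6 - 6*m^5 - 22*m^4 + 30*m^3 + 92*m^2 + 48*m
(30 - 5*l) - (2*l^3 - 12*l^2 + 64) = -2*l^3 + 12*l^2 - 5*l - 34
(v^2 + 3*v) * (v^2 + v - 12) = v^4 + 4*v^3 - 9*v^2 - 36*v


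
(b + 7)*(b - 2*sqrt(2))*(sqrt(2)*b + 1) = sqrt(2)*b^3 - 3*b^2 + 7*sqrt(2)*b^2 - 21*b - 2*sqrt(2)*b - 14*sqrt(2)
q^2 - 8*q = q*(q - 8)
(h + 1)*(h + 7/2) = h^2 + 9*h/2 + 7/2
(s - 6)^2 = s^2 - 12*s + 36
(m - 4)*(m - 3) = m^2 - 7*m + 12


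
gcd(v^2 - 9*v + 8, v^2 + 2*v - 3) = v - 1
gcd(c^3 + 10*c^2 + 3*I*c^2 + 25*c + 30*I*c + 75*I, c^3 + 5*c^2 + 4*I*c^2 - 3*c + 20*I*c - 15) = c^2 + c*(5 + 3*I) + 15*I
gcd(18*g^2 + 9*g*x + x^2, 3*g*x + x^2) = 3*g + x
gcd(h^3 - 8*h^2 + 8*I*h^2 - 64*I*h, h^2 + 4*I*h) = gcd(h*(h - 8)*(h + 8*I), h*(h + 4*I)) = h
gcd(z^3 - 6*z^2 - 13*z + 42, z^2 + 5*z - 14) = z - 2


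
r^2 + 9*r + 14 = (r + 2)*(r + 7)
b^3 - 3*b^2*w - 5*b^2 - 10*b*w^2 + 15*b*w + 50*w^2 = (b - 5)*(b - 5*w)*(b + 2*w)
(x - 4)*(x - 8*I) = x^2 - 4*x - 8*I*x + 32*I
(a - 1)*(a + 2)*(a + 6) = a^3 + 7*a^2 + 4*a - 12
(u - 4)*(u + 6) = u^2 + 2*u - 24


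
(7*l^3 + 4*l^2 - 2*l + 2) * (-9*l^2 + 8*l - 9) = -63*l^5 + 20*l^4 - 13*l^3 - 70*l^2 + 34*l - 18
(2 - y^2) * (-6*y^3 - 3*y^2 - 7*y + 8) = 6*y^5 + 3*y^4 - 5*y^3 - 14*y^2 - 14*y + 16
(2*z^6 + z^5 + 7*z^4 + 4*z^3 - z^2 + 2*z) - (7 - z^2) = 2*z^6 + z^5 + 7*z^4 + 4*z^3 + 2*z - 7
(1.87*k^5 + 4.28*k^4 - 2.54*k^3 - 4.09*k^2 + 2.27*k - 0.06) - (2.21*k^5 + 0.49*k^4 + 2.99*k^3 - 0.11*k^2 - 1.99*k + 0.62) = -0.34*k^5 + 3.79*k^4 - 5.53*k^3 - 3.98*k^2 + 4.26*k - 0.68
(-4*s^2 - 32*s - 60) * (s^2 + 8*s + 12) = -4*s^4 - 64*s^3 - 364*s^2 - 864*s - 720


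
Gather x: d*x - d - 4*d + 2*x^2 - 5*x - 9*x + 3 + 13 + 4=-5*d + 2*x^2 + x*(d - 14) + 20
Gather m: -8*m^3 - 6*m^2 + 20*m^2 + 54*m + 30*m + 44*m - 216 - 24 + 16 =-8*m^3 + 14*m^2 + 128*m - 224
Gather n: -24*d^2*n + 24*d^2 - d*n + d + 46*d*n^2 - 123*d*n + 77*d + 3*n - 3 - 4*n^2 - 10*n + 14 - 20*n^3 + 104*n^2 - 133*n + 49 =24*d^2 + 78*d - 20*n^3 + n^2*(46*d + 100) + n*(-24*d^2 - 124*d - 140) + 60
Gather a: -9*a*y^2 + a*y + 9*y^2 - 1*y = a*(-9*y^2 + y) + 9*y^2 - y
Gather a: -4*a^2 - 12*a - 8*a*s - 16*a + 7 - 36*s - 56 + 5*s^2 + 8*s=-4*a^2 + a*(-8*s - 28) + 5*s^2 - 28*s - 49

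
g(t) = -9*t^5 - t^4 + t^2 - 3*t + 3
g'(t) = -45*t^4 - 4*t^3 + 2*t - 3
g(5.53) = -47462.68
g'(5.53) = -42752.00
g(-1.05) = 17.52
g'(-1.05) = -55.17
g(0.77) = -1.50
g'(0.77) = -19.11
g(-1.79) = 166.70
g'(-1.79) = -445.62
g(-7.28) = 181303.58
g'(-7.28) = -124871.61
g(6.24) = -86639.16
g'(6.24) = -69188.55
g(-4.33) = 13382.00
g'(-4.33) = -15505.39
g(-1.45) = 62.72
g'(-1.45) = -192.63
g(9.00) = -537945.00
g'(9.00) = -298146.00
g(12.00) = -2260113.00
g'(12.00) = -940011.00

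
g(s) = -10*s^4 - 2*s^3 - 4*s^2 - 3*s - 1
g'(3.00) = -1161.00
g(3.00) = -910.00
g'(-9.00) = 28743.00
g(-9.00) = -64450.00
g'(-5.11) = 5218.52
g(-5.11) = -6641.67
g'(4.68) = -4271.98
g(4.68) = -5104.81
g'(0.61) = -19.19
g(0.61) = -6.16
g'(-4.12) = 2725.49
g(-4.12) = -2797.97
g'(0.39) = -9.41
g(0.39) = -3.13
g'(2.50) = -685.50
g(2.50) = -455.38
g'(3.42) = -1700.61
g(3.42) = -1506.11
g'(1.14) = -79.18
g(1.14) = -29.47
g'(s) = -40*s^3 - 6*s^2 - 8*s - 3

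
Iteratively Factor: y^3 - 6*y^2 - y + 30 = (y - 3)*(y^2 - 3*y - 10) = (y - 5)*(y - 3)*(y + 2)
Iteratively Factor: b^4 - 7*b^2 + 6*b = (b + 3)*(b^3 - 3*b^2 + 2*b) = (b - 2)*(b + 3)*(b^2 - b) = (b - 2)*(b - 1)*(b + 3)*(b)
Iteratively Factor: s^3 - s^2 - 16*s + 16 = (s - 1)*(s^2 - 16) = (s - 1)*(s + 4)*(s - 4)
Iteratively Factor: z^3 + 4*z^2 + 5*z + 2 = (z + 2)*(z^2 + 2*z + 1) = (z + 1)*(z + 2)*(z + 1)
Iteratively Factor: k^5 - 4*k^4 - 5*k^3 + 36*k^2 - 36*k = (k - 2)*(k^4 - 2*k^3 - 9*k^2 + 18*k) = (k - 2)^2*(k^3 - 9*k) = (k - 2)^2*(k + 3)*(k^2 - 3*k) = k*(k - 2)^2*(k + 3)*(k - 3)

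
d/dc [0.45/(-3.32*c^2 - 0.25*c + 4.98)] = (2.988*c + 0.1125)/(3.32*c^2 + 0.25*c - 4.98)^2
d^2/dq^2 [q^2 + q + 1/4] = 2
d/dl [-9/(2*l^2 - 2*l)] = 9*(2*l - 1)/(2*l^2*(l - 1)^2)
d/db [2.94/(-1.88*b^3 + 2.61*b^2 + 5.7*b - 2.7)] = (16.5816*b^2 - 15.3468*b - 16.758)/(1.88*b^3 - 2.61*b^2 - 5.7*b + 2.7)^2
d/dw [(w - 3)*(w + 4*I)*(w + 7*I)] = 3*w^2 + w*(-6 + 22*I) - 28 - 33*I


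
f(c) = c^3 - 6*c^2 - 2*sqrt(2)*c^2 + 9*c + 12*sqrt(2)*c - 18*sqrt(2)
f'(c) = 3*c^2 - 12*c - 4*sqrt(2)*c + 9 + 12*sqrt(2)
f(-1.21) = -71.58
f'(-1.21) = 51.73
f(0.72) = -10.96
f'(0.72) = 14.81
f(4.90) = 7.48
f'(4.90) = 11.48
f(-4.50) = -412.22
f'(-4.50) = 166.18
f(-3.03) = -213.02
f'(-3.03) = 107.01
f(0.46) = -15.28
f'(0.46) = 18.48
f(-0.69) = -47.91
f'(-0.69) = 39.58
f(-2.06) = -125.16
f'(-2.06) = 75.07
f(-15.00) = -5776.41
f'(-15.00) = 965.82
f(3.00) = 0.00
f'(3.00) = 0.00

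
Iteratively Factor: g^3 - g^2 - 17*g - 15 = (g + 3)*(g^2 - 4*g - 5) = (g - 5)*(g + 3)*(g + 1)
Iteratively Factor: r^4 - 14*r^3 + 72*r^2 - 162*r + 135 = (r - 3)*(r^3 - 11*r^2 + 39*r - 45) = (r - 3)^2*(r^2 - 8*r + 15) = (r - 5)*(r - 3)^2*(r - 3)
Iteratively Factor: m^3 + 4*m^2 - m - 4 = (m + 4)*(m^2 - 1) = (m - 1)*(m + 4)*(m + 1)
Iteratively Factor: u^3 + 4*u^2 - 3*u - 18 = (u + 3)*(u^2 + u - 6) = (u - 2)*(u + 3)*(u + 3)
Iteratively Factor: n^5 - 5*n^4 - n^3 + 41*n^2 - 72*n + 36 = (n - 1)*(n^4 - 4*n^3 - 5*n^2 + 36*n - 36) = (n - 1)*(n + 3)*(n^3 - 7*n^2 + 16*n - 12) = (n - 2)*(n - 1)*(n + 3)*(n^2 - 5*n + 6) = (n - 3)*(n - 2)*(n - 1)*(n + 3)*(n - 2)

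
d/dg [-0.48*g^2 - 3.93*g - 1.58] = -0.96*g - 3.93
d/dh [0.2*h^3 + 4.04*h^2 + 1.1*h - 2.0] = 0.6*h^2 + 8.08*h + 1.1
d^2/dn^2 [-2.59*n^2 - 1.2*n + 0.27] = -5.18000000000000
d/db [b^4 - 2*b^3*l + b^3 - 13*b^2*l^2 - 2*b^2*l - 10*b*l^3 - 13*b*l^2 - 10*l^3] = 4*b^3 - 6*b^2*l + 3*b^2 - 26*b*l^2 - 4*b*l - 10*l^3 - 13*l^2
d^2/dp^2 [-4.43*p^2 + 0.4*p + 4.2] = -8.86000000000000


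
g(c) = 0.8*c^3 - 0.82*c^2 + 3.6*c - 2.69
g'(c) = 2.4*c^2 - 1.64*c + 3.6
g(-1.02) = -8.06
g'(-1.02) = 7.77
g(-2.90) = -39.54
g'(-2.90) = 28.54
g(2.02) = 7.83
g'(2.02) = 10.08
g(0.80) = 0.07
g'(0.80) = 3.82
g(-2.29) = -24.84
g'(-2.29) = 19.94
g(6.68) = 223.23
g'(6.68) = 99.74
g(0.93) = 0.59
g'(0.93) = 4.15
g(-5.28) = -162.32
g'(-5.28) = 79.17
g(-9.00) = -684.71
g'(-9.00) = 212.76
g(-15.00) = -2941.19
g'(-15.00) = 568.20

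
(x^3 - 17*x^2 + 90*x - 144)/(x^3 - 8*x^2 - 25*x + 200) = (x^2 - 9*x + 18)/(x^2 - 25)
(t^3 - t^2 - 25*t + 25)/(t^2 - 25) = t - 1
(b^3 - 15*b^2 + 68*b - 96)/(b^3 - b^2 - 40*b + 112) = (b^2 - 11*b + 24)/(b^2 + 3*b - 28)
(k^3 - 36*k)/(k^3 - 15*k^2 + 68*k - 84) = k*(k + 6)/(k^2 - 9*k + 14)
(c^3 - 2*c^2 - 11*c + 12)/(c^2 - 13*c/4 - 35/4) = 4*(-c^3 + 2*c^2 + 11*c - 12)/(-4*c^2 + 13*c + 35)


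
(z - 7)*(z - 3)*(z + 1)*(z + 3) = z^4 - 6*z^3 - 16*z^2 + 54*z + 63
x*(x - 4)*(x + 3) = x^3 - x^2 - 12*x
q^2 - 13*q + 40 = (q - 8)*(q - 5)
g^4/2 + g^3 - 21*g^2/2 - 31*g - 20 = (g/2 + 1)*(g - 5)*(g + 1)*(g + 4)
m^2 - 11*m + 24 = (m - 8)*(m - 3)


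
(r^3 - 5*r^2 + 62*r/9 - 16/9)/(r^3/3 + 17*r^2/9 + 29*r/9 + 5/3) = (9*r^3 - 45*r^2 + 62*r - 16)/(3*r^3 + 17*r^2 + 29*r + 15)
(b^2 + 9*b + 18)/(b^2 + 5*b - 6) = (b + 3)/(b - 1)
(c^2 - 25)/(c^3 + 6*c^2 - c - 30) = (c - 5)/(c^2 + c - 6)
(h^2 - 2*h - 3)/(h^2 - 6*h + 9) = (h + 1)/(h - 3)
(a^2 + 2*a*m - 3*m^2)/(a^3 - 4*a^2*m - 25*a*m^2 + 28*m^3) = (a + 3*m)/(a^2 - 3*a*m - 28*m^2)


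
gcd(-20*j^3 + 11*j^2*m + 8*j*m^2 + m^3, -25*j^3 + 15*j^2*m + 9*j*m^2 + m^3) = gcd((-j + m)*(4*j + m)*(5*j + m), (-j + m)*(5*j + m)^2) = 5*j^2 - 4*j*m - m^2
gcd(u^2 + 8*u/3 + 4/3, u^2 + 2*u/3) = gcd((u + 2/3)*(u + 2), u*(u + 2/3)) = u + 2/3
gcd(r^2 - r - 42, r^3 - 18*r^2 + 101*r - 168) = r - 7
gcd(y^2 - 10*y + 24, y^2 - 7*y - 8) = 1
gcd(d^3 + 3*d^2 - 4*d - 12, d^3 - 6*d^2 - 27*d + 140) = 1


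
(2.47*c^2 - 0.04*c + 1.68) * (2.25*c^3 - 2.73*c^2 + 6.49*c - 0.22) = 5.5575*c^5 - 6.8331*c^4 + 19.9195*c^3 - 5.3894*c^2 + 10.912*c - 0.3696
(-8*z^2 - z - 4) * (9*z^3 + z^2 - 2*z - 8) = -72*z^5 - 17*z^4 - 21*z^3 + 62*z^2 + 16*z + 32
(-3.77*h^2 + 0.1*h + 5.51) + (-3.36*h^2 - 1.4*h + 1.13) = -7.13*h^2 - 1.3*h + 6.64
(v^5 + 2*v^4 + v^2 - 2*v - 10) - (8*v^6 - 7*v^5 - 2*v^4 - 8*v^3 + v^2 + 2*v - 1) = -8*v^6 + 8*v^5 + 4*v^4 + 8*v^3 - 4*v - 9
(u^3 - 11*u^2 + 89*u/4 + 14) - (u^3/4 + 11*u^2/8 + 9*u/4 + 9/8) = 3*u^3/4 - 99*u^2/8 + 20*u + 103/8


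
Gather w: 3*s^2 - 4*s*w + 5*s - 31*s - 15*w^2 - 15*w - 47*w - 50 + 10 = 3*s^2 - 26*s - 15*w^2 + w*(-4*s - 62) - 40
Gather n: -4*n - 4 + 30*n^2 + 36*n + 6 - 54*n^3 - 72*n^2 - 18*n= -54*n^3 - 42*n^2 + 14*n + 2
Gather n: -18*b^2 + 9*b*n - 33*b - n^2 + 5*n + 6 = -18*b^2 - 33*b - n^2 + n*(9*b + 5) + 6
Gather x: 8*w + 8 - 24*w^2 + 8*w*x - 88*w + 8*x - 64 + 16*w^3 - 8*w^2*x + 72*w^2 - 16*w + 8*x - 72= 16*w^3 + 48*w^2 - 96*w + x*(-8*w^2 + 8*w + 16) - 128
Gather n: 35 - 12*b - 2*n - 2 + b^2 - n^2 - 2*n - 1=b^2 - 12*b - n^2 - 4*n + 32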